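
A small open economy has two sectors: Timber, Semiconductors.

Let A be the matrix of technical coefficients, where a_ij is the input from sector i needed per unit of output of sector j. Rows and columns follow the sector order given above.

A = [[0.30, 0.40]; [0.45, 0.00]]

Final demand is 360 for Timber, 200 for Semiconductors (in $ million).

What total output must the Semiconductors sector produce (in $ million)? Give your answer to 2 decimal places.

I − A =
  [   0.70    -0.40]
  [  -0.45     1.00]
det(I−A) = (0.70)(1.00) − (-0.40)(-0.45) = 0.5200
adj(I−A) = [[1.00, 0.40], [0.45, 0.70]]
(I − A)⁻¹ = adj(I−A) / det(I−A) ≈
  [   1.9231     0.7692]
  [   0.8654     1.3462]
x = (I − A)⁻¹ d = adj(I−A)·d / det(I−A), with det(I−A) = 0.5200:
  x_1 = (1.00·360 + 0.40·200) / 0.5200 = 440.00 / 0.5200 ≈ 846.15
  x_2 = (0.45·360 + 0.70·200) / 0.5200 = 302.00 / 0.5200 ≈ 580.77

x_2 = 580.77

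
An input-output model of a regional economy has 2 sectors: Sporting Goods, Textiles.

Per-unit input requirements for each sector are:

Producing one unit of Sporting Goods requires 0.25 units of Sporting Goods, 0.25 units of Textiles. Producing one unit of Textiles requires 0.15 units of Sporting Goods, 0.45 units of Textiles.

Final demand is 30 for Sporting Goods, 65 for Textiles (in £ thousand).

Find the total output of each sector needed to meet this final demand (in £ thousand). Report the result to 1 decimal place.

x_1 = 70.0, x_2 = 150.0

I − A =
  [   0.75    -0.15]
  [  -0.25     0.55]
det(I−A) = (0.75)(0.55) − (-0.15)(-0.25) = 0.3750
adj(I−A) = [[0.55, 0.15], [0.25, 0.75]]
(I − A)⁻¹ = adj(I−A) / det(I−A) ≈
  [   1.4667     0.4000]
  [   0.6667     2.0000]
x = (I − A)⁻¹ d = adj(I−A)·d / det(I−A), with det(I−A) = 0.3750:
  x_1 = (0.55·30 + 0.15·65) / 0.3750 = 26.25 / 0.3750 = 70.0
  x_2 = (0.25·30 + 0.75·65) / 0.3750 = 56.25 / 0.3750 = 150.0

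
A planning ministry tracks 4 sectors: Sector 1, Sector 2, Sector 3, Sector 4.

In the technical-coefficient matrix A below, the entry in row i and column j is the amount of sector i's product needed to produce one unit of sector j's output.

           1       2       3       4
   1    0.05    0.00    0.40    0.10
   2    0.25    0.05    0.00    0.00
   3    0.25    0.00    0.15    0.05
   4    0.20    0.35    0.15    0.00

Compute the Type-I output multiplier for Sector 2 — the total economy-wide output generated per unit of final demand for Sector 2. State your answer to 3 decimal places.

m_2 = 1.558

I − A =
  [   0.95     0.00    -0.40    -0.10]
  [  -0.25     0.95     0.00     0.00]
  [  -0.25     0.00     0.85    -0.05]
  [  -0.20    -0.35    -0.15     1.00]
Compute the cofactors C_ij = (−1)^(i+j)·(3×3 minor ij) of I−A; the adjugate is their transpose:
adj(I−A) = Cᵀ =
  [ 0.800375   0.036750   0.394250   0.099750]
  [ 0.210625   0.675625   0.103750   0.026250]
  [ 0.251375   0.025375   0.874750   0.068875]
  [ 0.271500   0.247625   0.246375   0.672125]
det(I−A) = Σ_j (I−A)_1j·C_1j = (0.95)(0.800375) + (0.00)(0.210625) + (-0.40)(0.251375) + (-0.10)(0.271500) = 0.63265625
(I − A)⁻¹ = adj(I−A) / det(I−A) ≈
  [   1.2651     0.0581     0.6232     0.1577]
  [   0.3329     1.0679     0.1640     0.0415]
  [   0.3973     0.0401     1.3827     0.1089]
  [   0.4291     0.3914     0.3894     1.0624]
The output multiplier for sector j is the column-j sum of the Leontief inverse (I − A)⁻¹ = adj(I−A) / det(I−A).
Column 2 of adj(I−A): (0.036750, 0.675625, 0.025375, 0.247625); det(I−A) = 0.63265625.
m_2 = (0.036750 + 0.675625 + 0.025375 + 0.247625) / 0.63265625 = 0.985375 / 0.63265625 ≈ 1.558.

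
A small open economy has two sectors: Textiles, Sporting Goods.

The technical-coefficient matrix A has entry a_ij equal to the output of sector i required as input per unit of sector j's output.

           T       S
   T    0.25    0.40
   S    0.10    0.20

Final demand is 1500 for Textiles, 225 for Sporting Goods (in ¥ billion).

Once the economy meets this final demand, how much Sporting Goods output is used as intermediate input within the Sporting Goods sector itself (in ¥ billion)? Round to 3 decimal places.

z_SS = 113.839

I − A =
  [   0.75    -0.40]
  [  -0.10     0.80]
det(I−A) = (0.75)(0.80) − (-0.40)(-0.10) = 0.5600
adj(I−A) = [[0.80, 0.40], [0.10, 0.75]]
(I − A)⁻¹ = adj(I−A) / det(I−A) ≈
  [   1.4286     0.7143]
  [   0.1786     1.3393]
First solve x = (I − A)⁻¹ d = adj(I−A)·d / det(I−A); in particular x_S = (0.10·1500 + 0.75·225) / 0.5600 = 318.75 / 0.5600 ≈ 569.19643.
Intermediate flow from S to S: z_SS = a_SS · x_S = 0.20 × 318.75 / 0.5600 = 63.75 / 0.5600 ≈ 113.839.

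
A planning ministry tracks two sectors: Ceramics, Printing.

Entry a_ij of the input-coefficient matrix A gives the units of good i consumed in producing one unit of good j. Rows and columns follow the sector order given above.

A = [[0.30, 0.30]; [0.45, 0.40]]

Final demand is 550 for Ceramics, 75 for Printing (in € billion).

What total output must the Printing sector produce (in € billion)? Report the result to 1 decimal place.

I − A =
  [   0.70    -0.30]
  [  -0.45     0.60]
det(I−A) = (0.70)(0.60) − (-0.30)(-0.45) = 0.2850
adj(I−A) = [[0.60, 0.30], [0.45, 0.70]]
(I − A)⁻¹ = adj(I−A) / det(I−A) ≈
  [   2.1053     1.0526]
  [   1.5789     2.4561]
x = (I − A)⁻¹ d = adj(I−A)·d / det(I−A), with det(I−A) = 0.2850:
  x_1 = (0.60·550 + 0.30·75) / 0.2850 = 352.50 / 0.2850 ≈ 1236.8
  x_2 = (0.45·550 + 0.70·75) / 0.2850 = 300.00 / 0.2850 ≈ 1052.6

x_2 = 1052.6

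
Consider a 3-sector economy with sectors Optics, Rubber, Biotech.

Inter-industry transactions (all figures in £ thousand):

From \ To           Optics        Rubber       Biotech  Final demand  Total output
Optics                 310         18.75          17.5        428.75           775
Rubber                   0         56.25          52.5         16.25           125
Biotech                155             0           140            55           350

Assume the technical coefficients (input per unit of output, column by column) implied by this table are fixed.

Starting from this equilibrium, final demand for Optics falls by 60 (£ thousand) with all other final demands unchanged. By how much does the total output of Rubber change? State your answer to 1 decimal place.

Technical coefficients a_ij = z_ij / X_j:
  a_11 = 310/775 = 0.40, a_21 = 0/775 = 0.00, a_31 = 155/775 = 0.20
  a_12 = 18.75/125 = 0.15, a_22 = 56.25/125 = 0.45, a_32 = 0/125 = 0.00
  a_13 = 17.5/350 = 0.05, a_23 = 52.5/350 = 0.15, a_33 = 140/350 = 0.40
I − A =
  [   0.60    -0.15    -0.05]
  [   0.00     0.55    -0.15]
  [  -0.20     0.00     0.60]
Cofactors of I−A, C_ij = (−1)^(i+j)·(minor ij) (rows/columns in the sector order above):
  C_11 = (0.55)(0.60) − (-0.15)(0.00) = 0.3300
  C_12 = −[(0.00)(0.60) − (-0.15)(-0.20)] = 0.0300
  C_13 = (0.00)(0.00) − (0.55)(-0.20) = 0.1100
  C_21 = −[(-0.15)(0.60) − (-0.05)(0.00)] = 0.0900
  C_22 = (0.60)(0.60) − (-0.05)(-0.20) = 0.3500
  C_23 = −[(0.60)(0.00) − (-0.15)(-0.20)] = 0.0300
  C_31 = (-0.15)(-0.15) − (-0.05)(0.55) = 0.0500
  C_32 = −[(0.60)(-0.15) − (-0.05)(0.00)] = 0.0900
  C_33 = (0.60)(0.55) − (-0.15)(0.00) = 0.3300
det(I−A) = Σ_j (I−A)_1j·C_1j = (0.60)(0.3300) + (-0.15)(0.0300) + (-0.05)(0.1100) = 0.1880
adj(I−A) = Cᵀ =
  [ 0.3300   0.0900   0.0500]
  [ 0.0300   0.3500   0.0900]
  [ 0.1100   0.0300   0.3300]
(I − A)⁻¹ = adj(I−A) / det(I−A) ≈
  [   1.7553     0.4787     0.2660]
  [   0.1596     1.8617     0.4787]
  [   0.5851     0.1596     1.7553]
Δx = (I − A)⁻¹ Δd with Δd having -60 in the Optics component and 0 elsewhere.
So Δx_2 = L_21 · (-60), where L_21 = adj(I−A)_21 / det(I−A) = 0.0300 / 0.1880.
Δx_2 = 0.0300 × (-60) / 0.1880 = -1.80 / 0.1880 ≈ -9.6.

Δx_2 = -9.6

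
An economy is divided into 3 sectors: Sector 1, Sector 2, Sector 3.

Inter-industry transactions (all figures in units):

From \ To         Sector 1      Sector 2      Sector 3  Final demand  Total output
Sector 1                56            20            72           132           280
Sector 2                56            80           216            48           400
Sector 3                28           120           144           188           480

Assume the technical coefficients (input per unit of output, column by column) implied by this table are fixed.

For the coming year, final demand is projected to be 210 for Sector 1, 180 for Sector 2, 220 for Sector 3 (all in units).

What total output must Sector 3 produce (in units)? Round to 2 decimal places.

Technical coefficients a_ij = z_ij / X_j:
  a_11 = 56/280 = 0.20, a_21 = 56/280 = 0.20, a_31 = 28/280 = 0.10
  a_12 = 20/400 = 0.05, a_22 = 80/400 = 0.20, a_32 = 120/400 = 0.30
  a_13 = 72/480 = 0.15, a_23 = 216/480 = 0.45, a_33 = 144/480 = 0.30
I − A =
  [   0.80    -0.05    -0.15]
  [  -0.20     0.80    -0.45]
  [  -0.10    -0.30     0.70]
Cofactors of I−A, C_ij = (−1)^(i+j)·(minor ij) (rows/columns in the sector order above):
  C_11 = (0.80)(0.70) − (-0.45)(-0.30) = 0.4250
  C_12 = −[(-0.20)(0.70) − (-0.45)(-0.10)] = 0.1850
  C_13 = (-0.20)(-0.30) − (0.80)(-0.10) = 0.1400
  C_21 = −[(-0.05)(0.70) − (-0.15)(-0.30)] = 0.0800
  C_22 = (0.80)(0.70) − (-0.15)(-0.10) = 0.5450
  C_23 = −[(0.80)(-0.30) − (-0.05)(-0.10)] = 0.2450
  C_31 = (-0.05)(-0.45) − (-0.15)(0.80) = 0.1425
  C_32 = −[(0.80)(-0.45) − (-0.15)(-0.20)] = 0.3900
  C_33 = (0.80)(0.80) − (-0.05)(-0.20) = 0.6300
det(I−A) = Σ_j (I−A)_1j·C_1j = (0.80)(0.4250) + (-0.05)(0.1850) + (-0.15)(0.1400) = 0.30975
adj(I−A) = Cᵀ =
  [ 0.4250   0.0800   0.1425]
  [ 0.1850   0.5450   0.3900]
  [ 0.1400   0.2450   0.6300]
(I − A)⁻¹ = adj(I−A) / det(I−A) ≈
  [   1.3721     0.2583     0.4600]
  [   0.5973     1.7595     1.2591]
  [   0.4520     0.7910     2.0339]
x = (I − A)⁻¹ d = adj(I−A)·d / det(I−A), with det(I−A) = 0.30975:
  x_1 = (0.4250·210 + 0.0800·180 + 0.1425·220) / 0.30975 = 135.00 / 0.30975 ≈ 435.84
  x_2 = (0.1850·210 + 0.5450·180 + 0.3900·220) / 0.30975 = 222.75 / 0.30975 ≈ 719.13
  x_3 = (0.1400·210 + 0.2450·180 + 0.6300·220) / 0.30975 = 212.10 / 0.30975 ≈ 684.75

x_3 = 684.75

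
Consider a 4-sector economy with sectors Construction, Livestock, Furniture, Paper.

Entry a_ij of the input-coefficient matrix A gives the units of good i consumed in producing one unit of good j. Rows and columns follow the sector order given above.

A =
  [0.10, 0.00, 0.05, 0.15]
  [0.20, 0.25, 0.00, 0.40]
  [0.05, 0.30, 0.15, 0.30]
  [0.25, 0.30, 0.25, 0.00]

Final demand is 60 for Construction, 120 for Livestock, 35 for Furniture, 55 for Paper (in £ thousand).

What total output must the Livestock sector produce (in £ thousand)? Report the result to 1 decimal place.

I − A =
  [   0.90     0.00    -0.05    -0.15]
  [  -0.20     0.75     0.00    -0.40]
  [  -0.05    -0.30     0.85    -0.30]
  [  -0.25    -0.30    -0.25     1.00]
Compute the cofactors C_ij = (−1)^(i+j)·(3×3 minor ij) of I−A; the adjugate is their transpose:
adj(I−A) = Cᵀ =
  [ 0.449250   0.069000   0.059625   0.112875]
  [ 0.245000   0.657500   0.112500   0.333500]
  [ 0.195750   0.342000   0.529875   0.325125]
  [ 0.234750   0.300000   0.181125   0.568875]
det(I−A) = Σ_j (I−A)_1j·C_1j = (0.90)(0.449250) + (0.00)(0.245000) + (-0.05)(0.195750) + (-0.15)(0.234750) = 0.359325
(I − A)⁻¹ = adj(I−A) / det(I−A) ≈
  [   1.2503     0.1920     0.1659     0.3141]
  [   0.6818     1.8298     0.3131     0.9281]
  [   0.5448     0.9518     1.4746     0.9048]
  [   0.6533     0.8349     0.5041     1.5832]
x = (I − A)⁻¹ d = adj(I−A)·d / det(I−A), with det(I−A) = 0.359325:
  x_1 = (0.449250·60 + 0.069000·120 + 0.059625·35 + 0.112875·55) / 0.359325 = 43.53 / 0.359325 ≈ 121.1
  x_2 = (0.245000·60 + 0.657500·120 + 0.112500·35 + 0.333500·55) / 0.359325 = 115.88 / 0.359325 ≈ 322.5
  x_3 = (0.195750·60 + 0.342000·120 + 0.529875·35 + 0.325125·55) / 0.359325 = 89.2125 / 0.359325 ≈ 248.3
  x_4 = (0.234750·60 + 0.300000·120 + 0.181125·35 + 0.568875·55) / 0.359325 = 87.7125 / 0.359325 ≈ 244.1

x_2 = 322.5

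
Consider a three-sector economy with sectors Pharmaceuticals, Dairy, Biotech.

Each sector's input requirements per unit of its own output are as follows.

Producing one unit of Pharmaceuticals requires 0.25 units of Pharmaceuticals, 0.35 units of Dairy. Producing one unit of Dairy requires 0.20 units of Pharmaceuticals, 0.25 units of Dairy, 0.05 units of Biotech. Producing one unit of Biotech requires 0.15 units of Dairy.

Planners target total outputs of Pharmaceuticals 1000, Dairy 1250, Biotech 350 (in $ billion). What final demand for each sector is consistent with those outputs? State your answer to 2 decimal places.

I − A =
  [   0.75    -0.20     0.00]
  [  -0.35     0.75    -0.15]
  [   0.00    -0.05     1.00]
d = (I − A) x:
  d_1 = (+0.75)·1000 + (-0.20)·1250 + (+0.00)·350 = 500.00
  d_2 = (-0.35)·1000 + (+0.75)·1250 + (-0.15)·350 = 535.00
  d_3 = (+0.00)·1000 + (-0.05)·1250 + (+1.00)·350 = 287.50

d_1 = 500.00, d_2 = 535.00, d_3 = 287.50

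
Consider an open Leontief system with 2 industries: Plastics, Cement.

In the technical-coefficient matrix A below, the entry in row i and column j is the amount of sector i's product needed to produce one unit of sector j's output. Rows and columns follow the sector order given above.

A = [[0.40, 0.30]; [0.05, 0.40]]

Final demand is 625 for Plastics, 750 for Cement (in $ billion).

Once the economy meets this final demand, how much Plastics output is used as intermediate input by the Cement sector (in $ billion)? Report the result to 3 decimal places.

I − A =
  [   0.60    -0.30]
  [  -0.05     0.60]
det(I−A) = (0.60)(0.60) − (-0.30)(-0.05) = 0.3450
adj(I−A) = [[0.60, 0.30], [0.05, 0.60]]
(I − A)⁻¹ = adj(I−A) / det(I−A) ≈
  [   1.7391     0.8696]
  [   0.1449     1.7391]
First solve x = (I − A)⁻¹ d = adj(I−A)·d / det(I−A); in particular x_C = (0.05·625 + 0.60·750) / 0.3450 = 481.25 / 0.3450 ≈ 1394.92754.
Intermediate flow from P to C: z_PC = a_PC · x_C = 0.30 × 481.25 / 0.3450 = 144.375 / 0.3450 ≈ 418.478.

z_PC = 418.478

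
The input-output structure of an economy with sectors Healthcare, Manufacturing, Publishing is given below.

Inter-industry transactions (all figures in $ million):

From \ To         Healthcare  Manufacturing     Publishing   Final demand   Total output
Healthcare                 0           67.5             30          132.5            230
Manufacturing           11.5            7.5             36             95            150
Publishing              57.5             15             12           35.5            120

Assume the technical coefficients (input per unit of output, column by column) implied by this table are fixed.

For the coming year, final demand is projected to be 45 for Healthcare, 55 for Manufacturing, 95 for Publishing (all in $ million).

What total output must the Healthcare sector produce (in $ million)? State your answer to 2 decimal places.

Technical coefficients a_ij = z_ij / X_j:
  a_HH = 0/230 = 0.00, a_MH = 11.5/230 = 0.05, a_PH = 57.5/230 = 0.25
  a_HM = 67.5/150 = 0.45, a_MM = 7.5/150 = 0.05, a_PM = 15/150 = 0.10
  a_HP = 30/120 = 0.25, a_MP = 36/120 = 0.30, a_PP = 12/120 = 0.10
I − A =
  [   1.00    -0.45    -0.25]
  [  -0.05     0.95    -0.30]
  [  -0.25    -0.10     0.90]
Cofactors of I−A, C_ij = (−1)^(i+j)·(minor ij) (rows/columns in the sector order above):
  C_11 = (0.95)(0.90) − (-0.30)(-0.10) = 0.8250
  C_12 = −[(-0.05)(0.90) − (-0.30)(-0.25)] = 0.1200
  C_13 = (-0.05)(-0.10) − (0.95)(-0.25) = 0.2425
  C_21 = −[(-0.45)(0.90) − (-0.25)(-0.10)] = 0.4300
  C_22 = (1.00)(0.90) − (-0.25)(-0.25) = 0.8375
  C_23 = −[(1.00)(-0.10) − (-0.45)(-0.25)] = 0.2125
  C_31 = (-0.45)(-0.30) − (-0.25)(0.95) = 0.3725
  C_32 = −[(1.00)(-0.30) − (-0.25)(-0.05)] = 0.3125
  C_33 = (1.00)(0.95) − (-0.45)(-0.05) = 0.9275
det(I−A) = Σ_j (I−A)_1j·C_1j = (1.00)(0.8250) + (-0.45)(0.1200) + (-0.25)(0.2425) = 0.710375
adj(I−A) = Cᵀ =
  [ 0.8250   0.4300   0.3725]
  [ 0.1200   0.8375   0.3125]
  [ 0.2425   0.2125   0.9275]
(I − A)⁻¹ = adj(I−A) / det(I−A) ≈
  [   1.1614     0.6053     0.5244]
  [   0.1689     1.1790     0.4399]
  [   0.3414     0.2991     1.3056]
x = (I − A)⁻¹ d = adj(I−A)·d / det(I−A), with det(I−A) = 0.710375:
  x_H = (0.8250·45 + 0.4300·55 + 0.3725·95) / 0.710375 = 96.1625 / 0.710375 ≈ 135.37
  x_M = (0.1200·45 + 0.8375·55 + 0.3125·95) / 0.710375 = 81.15 / 0.710375 ≈ 114.24
  x_P = (0.2425·45 + 0.2125·55 + 0.9275·95) / 0.710375 = 110.7125 / 0.710375 ≈ 155.85

x_H = 135.37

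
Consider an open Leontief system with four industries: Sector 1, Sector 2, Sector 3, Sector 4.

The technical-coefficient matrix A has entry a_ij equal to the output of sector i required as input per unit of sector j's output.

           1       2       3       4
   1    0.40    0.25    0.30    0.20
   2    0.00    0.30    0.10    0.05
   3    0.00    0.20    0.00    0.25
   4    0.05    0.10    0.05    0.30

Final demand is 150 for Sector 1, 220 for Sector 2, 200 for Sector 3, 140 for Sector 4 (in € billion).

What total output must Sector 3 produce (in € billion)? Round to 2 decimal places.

x_3 = 360.82

I − A =
  [   0.60    -0.25    -0.30    -0.20]
  [   0.00     0.70    -0.10    -0.05]
  [   0.00    -0.20     1.00    -0.25]
  [  -0.05    -0.10    -0.05     0.70]
Compute the cofactors C_ij = (−1)^(i+j)·(3×3 minor ij) of I−A; the adjugate is their transpose:
adj(I−A) = Cᵀ =
  [ 0.459250   0.243375   0.172625   0.210250]
  [ 0.003750   0.398750   0.043250   0.045000]
  [ 0.009250   0.100125   0.283375   0.111000]
  [ 0.034000   0.081500   0.038750   0.408000]
det(I−A) = Σ_j (I−A)_1j·C_1j = (0.60)(0.459250) + (-0.25)(0.003750) + (-0.30)(0.009250) + (-0.20)(0.034000) = 0.2650375
(I − A)⁻¹ = adj(I−A) / det(I−A) ≈
  [   1.7328     0.9183     0.6513     0.7933]
  [   0.0141     1.5045     0.1632     0.1698]
  [   0.0349     0.3778     1.0692     0.4188]
  [   0.1283     0.3075     0.1462     1.5394]
x = (I − A)⁻¹ d = adj(I−A)·d / det(I−A), with det(I−A) = 0.2650375:
  x_1 = (0.459250·150 + 0.243375·220 + 0.172625·200 + 0.210250·140) / 0.2650375 = 186.39 / 0.2650375 ≈ 703.26
  x_2 = (0.003750·150 + 0.398750·220 + 0.043250·200 + 0.045000·140) / 0.2650375 = 103.2375 / 0.2650375 ≈ 389.52
  x_3 = (0.009250·150 + 0.100125·220 + 0.283375·200 + 0.111000·140) / 0.2650375 = 95.63 / 0.2650375 ≈ 360.82
  x_4 = (0.034000·150 + 0.081500·220 + 0.038750·200 + 0.408000·140) / 0.2650375 = 87.90 / 0.2650375 ≈ 331.65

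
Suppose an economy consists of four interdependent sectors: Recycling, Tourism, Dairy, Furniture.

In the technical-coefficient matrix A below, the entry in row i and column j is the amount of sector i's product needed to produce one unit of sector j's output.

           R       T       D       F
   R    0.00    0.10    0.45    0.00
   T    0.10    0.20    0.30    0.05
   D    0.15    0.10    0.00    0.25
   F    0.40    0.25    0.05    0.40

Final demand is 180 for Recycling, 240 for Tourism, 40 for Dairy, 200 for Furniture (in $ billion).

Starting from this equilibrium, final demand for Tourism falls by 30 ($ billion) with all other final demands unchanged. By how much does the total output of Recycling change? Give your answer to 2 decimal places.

Δx_R = -10.26

I − A =
  [   1.00    -0.10    -0.45     0.00]
  [  -0.10     0.80    -0.30    -0.05]
  [  -0.15    -0.10     1.00    -0.25]
  [  -0.40    -0.25    -0.05     0.60]
Compute the cofactors C_ij = (−1)^(i+j)·(3×3 minor ij) of I−A; the adjugate is their transpose:
adj(I−A) = Cᵀ =
  [ 0.420500   0.113875   0.228625   0.104750]
  [ 0.136125   0.502000   0.218500   0.132875]
  [ 0.164375   0.141500   0.459500   0.203250]
  [ 0.350750   0.296875   0.281750   0.697000]
det(I−A) = Σ_j (I−A)_1j·C_1j = (1.00)(0.420500) + (-0.10)(0.136125) + (-0.45)(0.164375) + (0.00)(0.350750) = 0.33291875
(I − A)⁻¹ = adj(I−A) / det(I−A) ≈
  [   1.2631     0.3421     0.6867     0.3146]
  [   0.4089     1.5079     0.6563     0.3991]
  [   0.4937     0.4250     1.3802     0.6105]
  [   1.0536     0.8917     0.8463     2.0936]
Δx = (I − A)⁻¹ Δd with Δd having -30 in the Tourism component and 0 elsewhere.
So Δx_R = L_RT · (-30), where L_RT = adj(I−A)_RT / det(I−A) = 0.113875 / 0.33291875.
Δx_R = 0.113875 × (-30) / 0.33291875 = -3.41625 / 0.33291875 ≈ -10.26.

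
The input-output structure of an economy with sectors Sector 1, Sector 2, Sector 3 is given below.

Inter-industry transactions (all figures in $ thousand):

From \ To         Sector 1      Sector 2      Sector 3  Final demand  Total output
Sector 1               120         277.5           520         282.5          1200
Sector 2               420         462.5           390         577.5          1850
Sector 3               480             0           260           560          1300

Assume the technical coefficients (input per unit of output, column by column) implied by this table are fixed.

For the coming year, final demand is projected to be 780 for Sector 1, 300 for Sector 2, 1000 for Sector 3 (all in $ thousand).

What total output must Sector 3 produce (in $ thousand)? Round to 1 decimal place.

x_3 = 2429.2

Technical coefficients a_ij = z_ij / X_j:
  a_11 = 120/1200 = 0.10, a_21 = 420/1200 = 0.35, a_31 = 480/1200 = 0.40
  a_12 = 277.5/1850 = 0.15, a_22 = 462.5/1850 = 0.25, a_32 = 0/1850 = 0.00
  a_13 = 520/1300 = 0.40, a_23 = 390/1300 = 0.30, a_33 = 260/1300 = 0.20
I − A =
  [   0.90    -0.15    -0.40]
  [  -0.35     0.75    -0.30]
  [  -0.40     0.00     0.80]
Cofactors of I−A, C_ij = (−1)^(i+j)·(minor ij) (rows/columns in the sector order above):
  C_11 = (0.75)(0.80) − (-0.30)(0.00) = 0.6000
  C_12 = −[(-0.35)(0.80) − (-0.30)(-0.40)] = 0.4000
  C_13 = (-0.35)(0.00) − (0.75)(-0.40) = 0.3000
  C_21 = −[(-0.15)(0.80) − (-0.40)(0.00)] = 0.1200
  C_22 = (0.90)(0.80) − (-0.40)(-0.40) = 0.5600
  C_23 = −[(0.90)(0.00) − (-0.15)(-0.40)] = 0.0600
  C_31 = (-0.15)(-0.30) − (-0.40)(0.75) = 0.3450
  C_32 = −[(0.90)(-0.30) − (-0.40)(-0.35)] = 0.4100
  C_33 = (0.90)(0.75) − (-0.15)(-0.35) = 0.6225
det(I−A) = Σ_j (I−A)_1j·C_1j = (0.90)(0.6000) + (-0.15)(0.4000) + (-0.40)(0.3000) = 0.3600
adj(I−A) = Cᵀ =
  [ 0.6000   0.1200   0.3450]
  [ 0.4000   0.5600   0.4100]
  [ 0.3000   0.0600   0.6225]
(I − A)⁻¹ = adj(I−A) / det(I−A) ≈
  [   1.6667     0.3333     0.9583]
  [   1.1111     1.5556     1.1389]
  [   0.8333     0.1667     1.7292]
x = (I − A)⁻¹ d = adj(I−A)·d / det(I−A), with det(I−A) = 0.3600:
  x_1 = (0.6000·780 + 0.1200·300 + 0.3450·1000) / 0.3600 = 849.00 / 0.3600 ≈ 2358.3
  x_2 = (0.4000·780 + 0.5600·300 + 0.4100·1000) / 0.3600 = 890.00 / 0.3600 ≈ 2472.2
  x_3 = (0.3000·780 + 0.0600·300 + 0.6225·1000) / 0.3600 = 874.50 / 0.3600 ≈ 2429.2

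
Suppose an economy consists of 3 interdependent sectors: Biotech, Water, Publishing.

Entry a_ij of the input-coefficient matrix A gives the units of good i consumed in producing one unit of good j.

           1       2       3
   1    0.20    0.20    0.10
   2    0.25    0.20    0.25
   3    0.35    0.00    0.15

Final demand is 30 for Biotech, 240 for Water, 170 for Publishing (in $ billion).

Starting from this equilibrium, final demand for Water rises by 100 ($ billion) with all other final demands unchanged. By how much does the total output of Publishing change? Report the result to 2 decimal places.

I − A =
  [   0.80    -0.20    -0.10]
  [  -0.25     0.80    -0.25]
  [  -0.35     0.00     0.85]
Cofactors of I−A, C_ij = (−1)^(i+j)·(minor ij) (rows/columns in the sector order above):
  C_11 = (0.80)(0.85) − (-0.25)(0.00) = 0.6800
  C_12 = −[(-0.25)(0.85) − (-0.25)(-0.35)] = 0.3000
  C_13 = (-0.25)(0.00) − (0.80)(-0.35) = 0.2800
  C_21 = −[(-0.20)(0.85) − (-0.10)(0.00)] = 0.1700
  C_22 = (0.80)(0.85) − (-0.10)(-0.35) = 0.6450
  C_23 = −[(0.80)(0.00) − (-0.20)(-0.35)] = 0.0700
  C_31 = (-0.20)(-0.25) − (-0.10)(0.80) = 0.1300
  C_32 = −[(0.80)(-0.25) − (-0.10)(-0.25)] = 0.2250
  C_33 = (0.80)(0.80) − (-0.20)(-0.25) = 0.5900
det(I−A) = Σ_j (I−A)_1j·C_1j = (0.80)(0.6800) + (-0.20)(0.3000) + (-0.10)(0.2800) = 0.4560
adj(I−A) = Cᵀ =
  [ 0.6800   0.1700   0.1300]
  [ 0.3000   0.6450   0.2250]
  [ 0.2800   0.0700   0.5900]
(I − A)⁻¹ = adj(I−A) / det(I−A) ≈
  [   1.4912     0.3728     0.2851]
  [   0.6579     1.4145     0.4934]
  [   0.6140     0.1535     1.2939]
Δx = (I − A)⁻¹ Δd with Δd having +100 in the Water component and 0 elsewhere.
So Δx_3 = L_32 · (+100), where L_32 = adj(I−A)_32 / det(I−A) = 0.0700 / 0.4560.
Δx_3 = 0.0700 × (+100) / 0.4560 = 7.00 / 0.4560 ≈ 15.35.

Δx_3 = 15.35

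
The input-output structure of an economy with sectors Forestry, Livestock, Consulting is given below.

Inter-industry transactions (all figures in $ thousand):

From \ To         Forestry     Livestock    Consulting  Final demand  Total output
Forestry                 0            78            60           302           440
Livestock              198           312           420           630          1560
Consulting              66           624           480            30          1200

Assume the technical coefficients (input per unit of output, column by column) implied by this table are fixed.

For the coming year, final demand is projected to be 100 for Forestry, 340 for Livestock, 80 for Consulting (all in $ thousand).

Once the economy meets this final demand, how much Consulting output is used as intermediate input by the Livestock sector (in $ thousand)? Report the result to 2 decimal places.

Technical coefficients a_ij = z_ij / X_j:
  a_FF = 0/440 = 0.00, a_LF = 198/440 = 0.45, a_CF = 66/440 = 0.15
  a_FL = 78/1560 = 0.05, a_LL = 312/1560 = 0.20, a_CL = 624/1560 = 0.40
  a_FC = 60/1200 = 0.05, a_LC = 420/1200 = 0.35, a_CC = 480/1200 = 0.40
I − A =
  [   1.00    -0.05    -0.05]
  [  -0.45     0.80    -0.35]
  [  -0.15    -0.40     0.60]
Cofactors of I−A, C_ij = (−1)^(i+j)·(minor ij) (rows/columns in the sector order above):
  C_11 = (0.80)(0.60) − (-0.35)(-0.40) = 0.3400
  C_12 = −[(-0.45)(0.60) − (-0.35)(-0.15)] = 0.3225
  C_13 = (-0.45)(-0.40) − (0.80)(-0.15) = 0.3000
  C_21 = −[(-0.05)(0.60) − (-0.05)(-0.40)] = 0.0500
  C_22 = (1.00)(0.60) − (-0.05)(-0.15) = 0.5925
  C_23 = −[(1.00)(-0.40) − (-0.05)(-0.15)] = 0.4075
  C_31 = (-0.05)(-0.35) − (-0.05)(0.80) = 0.0575
  C_32 = −[(1.00)(-0.35) − (-0.05)(-0.45)] = 0.3725
  C_33 = (1.00)(0.80) − (-0.05)(-0.45) = 0.7775
det(I−A) = Σ_j (I−A)_1j·C_1j = (1.00)(0.3400) + (-0.05)(0.3225) + (-0.05)(0.3000) = 0.308875
adj(I−A) = Cᵀ =
  [ 0.3400   0.0500   0.0575]
  [ 0.3225   0.5925   0.3725]
  [ 0.3000   0.4075   0.7775]
(I − A)⁻¹ = adj(I−A) / det(I−A) ≈
  [   1.1008     0.1619     0.1862]
  [   1.0441     1.9183     1.2060]
  [   0.9713     1.3193     2.5172]
First solve x = (I − A)⁻¹ d = adj(I−A)·d / det(I−A); in particular x_L = (0.3225·100 + 0.5925·340 + 0.3725·80) / 0.308875 = 263.50 / 0.308875 ≈ 853.0959.
Intermediate flow from C to L: z_CL = a_CL · x_L = 0.40 × 263.50 / 0.308875 = 105.40 / 0.308875 ≈ 341.24.

z_CL = 341.24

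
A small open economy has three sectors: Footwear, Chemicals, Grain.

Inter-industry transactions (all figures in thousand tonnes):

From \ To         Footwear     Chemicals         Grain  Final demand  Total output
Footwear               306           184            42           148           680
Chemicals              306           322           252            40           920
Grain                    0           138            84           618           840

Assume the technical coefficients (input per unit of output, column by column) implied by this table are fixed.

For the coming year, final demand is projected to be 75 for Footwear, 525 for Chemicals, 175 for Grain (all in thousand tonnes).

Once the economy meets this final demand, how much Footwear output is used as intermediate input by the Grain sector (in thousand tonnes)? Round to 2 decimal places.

Technical coefficients a_ij = z_ij / X_j:
  a_FF = 306/680 = 0.45, a_CF = 306/680 = 0.45, a_GF = 0/680 = 0.00
  a_FC = 184/920 = 0.20, a_CC = 322/920 = 0.35, a_GC = 138/920 = 0.15
  a_FG = 42/840 = 0.05, a_CG = 252/840 = 0.30, a_GG = 84/840 = 0.10
I − A =
  [   0.55    -0.20    -0.05]
  [  -0.45     0.65    -0.30]
  [   0.00    -0.15     0.90]
Cofactors of I−A, C_ij = (−1)^(i+j)·(minor ij) (rows/columns in the sector order above):
  C_11 = (0.65)(0.90) − (-0.30)(-0.15) = 0.5400
  C_12 = −[(-0.45)(0.90) − (-0.30)(0.00)] = 0.4050
  C_13 = (-0.45)(-0.15) − (0.65)(0.00) = 0.0675
  C_21 = −[(-0.20)(0.90) − (-0.05)(-0.15)] = 0.1875
  C_22 = (0.55)(0.90) − (-0.05)(0.00) = 0.4950
  C_23 = −[(0.55)(-0.15) − (-0.20)(0.00)] = 0.0825
  C_31 = (-0.20)(-0.30) − (-0.05)(0.65) = 0.0925
  C_32 = −[(0.55)(-0.30) − (-0.05)(-0.45)] = 0.1875
  C_33 = (0.55)(0.65) − (-0.20)(-0.45) = 0.2675
det(I−A) = Σ_j (I−A)_1j·C_1j = (0.55)(0.5400) + (-0.20)(0.4050) + (-0.05)(0.0675) = 0.212625
adj(I−A) = Cᵀ =
  [ 0.5400   0.1875   0.0925]
  [ 0.4050   0.4950   0.1875]
  [ 0.0675   0.0825   0.2675]
(I − A)⁻¹ = adj(I−A) / det(I−A) ≈
  [   2.5397     0.8818     0.4350]
  [   1.9048     2.3280     0.8818]
  [   0.3175     0.3880     1.2581]
First solve x = (I − A)⁻¹ d = adj(I−A)·d / det(I−A); in particular x_G = (0.0675·75 + 0.0825·525 + 0.2675·175) / 0.212625 = 95.1875 / 0.212625 ≈ 447.6778.
Intermediate flow from F to G: z_FG = a_FG · x_G = 0.05 × 95.1875 / 0.212625 = 4.759375 / 0.212625 ≈ 22.38.

z_FG = 22.38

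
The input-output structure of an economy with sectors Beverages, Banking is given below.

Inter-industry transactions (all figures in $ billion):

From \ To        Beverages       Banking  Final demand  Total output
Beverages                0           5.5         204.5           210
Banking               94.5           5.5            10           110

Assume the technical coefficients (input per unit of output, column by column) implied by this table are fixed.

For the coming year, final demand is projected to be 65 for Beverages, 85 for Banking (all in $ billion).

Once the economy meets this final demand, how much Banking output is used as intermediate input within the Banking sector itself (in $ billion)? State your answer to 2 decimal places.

z_22 = 6.16

Technical coefficients a_ij = z_ij / X_j:
  a_11 = 0/210 = 0.00, a_21 = 94.5/210 = 0.45
  a_12 = 5.5/110 = 0.05, a_22 = 5.5/110 = 0.05
I − A =
  [   1.00    -0.05]
  [  -0.45     0.95]
det(I−A) = (1.00)(0.95) − (-0.05)(-0.45) = 0.9275
adj(I−A) = [[0.95, 0.05], [0.45, 1.00]]
(I − A)⁻¹ = adj(I−A) / det(I−A) ≈
  [   1.0243     0.0539]
  [   0.4852     1.0782]
First solve x = (I − A)⁻¹ d = adj(I−A)·d / det(I−A); in particular x_2 = (0.45·65 + 1.00·85) / 0.9275 = 114.25 / 0.9275 ≈ 123.1806.
Intermediate flow from 2 to 2: z_22 = a_22 · x_2 = 0.05 × 114.25 / 0.9275 = 5.7125 / 0.9275 ≈ 6.16.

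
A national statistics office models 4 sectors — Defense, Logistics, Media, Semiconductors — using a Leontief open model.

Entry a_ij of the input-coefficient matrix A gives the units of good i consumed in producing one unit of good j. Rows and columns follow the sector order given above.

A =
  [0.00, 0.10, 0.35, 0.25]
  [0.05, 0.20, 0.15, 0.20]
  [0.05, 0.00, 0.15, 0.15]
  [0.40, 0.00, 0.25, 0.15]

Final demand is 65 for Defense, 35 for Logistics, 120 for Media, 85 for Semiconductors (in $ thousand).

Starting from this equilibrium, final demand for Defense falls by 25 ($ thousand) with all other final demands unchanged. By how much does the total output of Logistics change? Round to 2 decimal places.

Δx_L = -6.88

I − A =
  [   1.00    -0.10    -0.35    -0.25]
  [  -0.05     0.80    -0.15    -0.20]
  [  -0.05     0.00     0.85    -0.15]
  [  -0.40     0.00    -0.25     0.85]
Compute the cofactors C_ij = (−1)^(i+j)·(3×3 minor ij) of I−A; the adjugate is their transpose:
adj(I−A) = Cᵀ =
  [ 0.548000   0.068500   0.305750   0.231250]
  [ 0.120125   0.561000   0.208500   0.204125]
  [ 0.082000   0.010250   0.587750   0.130250]
  [ 0.282000   0.035250   0.316750   0.661000]
det(I−A) = Σ_j (I−A)_1j·C_1j = (1.00)(0.548000) + (-0.10)(0.120125) + (-0.35)(0.082000) + (-0.25)(0.282000) = 0.4367875
(I − A)⁻¹ = adj(I−A) / det(I−A) ≈
  [   1.2546     0.1568     0.7000     0.5294]
  [   0.2750     1.2844     0.4773     0.4673]
  [   0.1877     0.0235     1.3456     0.2982]
  [   0.6456     0.0807     0.7252     1.5133]
Δx = (I − A)⁻¹ Δd with Δd having -25 in the Defense component and 0 elsewhere.
So Δx_L = L_LD · (-25), where L_LD = adj(I−A)_LD / det(I−A) = 0.120125 / 0.4367875.
Δx_L = 0.120125 × (-25) / 0.4367875 = -3.003125 / 0.4367875 ≈ -6.88.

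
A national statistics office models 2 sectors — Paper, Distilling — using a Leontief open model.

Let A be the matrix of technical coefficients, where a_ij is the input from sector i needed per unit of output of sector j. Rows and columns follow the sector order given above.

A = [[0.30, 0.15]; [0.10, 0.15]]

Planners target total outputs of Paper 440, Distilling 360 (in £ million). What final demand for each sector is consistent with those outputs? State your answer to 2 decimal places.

d_P = 254.00, d_D = 262.00

I − A =
  [   0.70    -0.15]
  [  -0.10     0.85]
d = (I − A) x:
  d_P = (+0.70)·440 + (-0.15)·360 = 254.00
  d_D = (-0.10)·440 + (+0.85)·360 = 262.00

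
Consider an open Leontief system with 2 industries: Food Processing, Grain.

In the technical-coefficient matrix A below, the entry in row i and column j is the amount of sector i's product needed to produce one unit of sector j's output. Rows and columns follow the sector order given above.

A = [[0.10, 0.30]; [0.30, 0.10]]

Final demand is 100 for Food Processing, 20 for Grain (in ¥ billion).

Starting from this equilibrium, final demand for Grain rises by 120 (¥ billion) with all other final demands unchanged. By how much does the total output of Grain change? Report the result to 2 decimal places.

I − A =
  [   0.90    -0.30]
  [  -0.30     0.90]
det(I−A) = (0.90)(0.90) − (-0.30)(-0.30) = 0.7200
adj(I−A) = [[0.90, 0.30], [0.30, 0.90]]
(I − A)⁻¹ = adj(I−A) / det(I−A) ≈
  [   1.2500     0.4167]
  [   0.4167     1.2500]
Δx = (I − A)⁻¹ Δd with Δd having +120 in the Grain component and 0 elsewhere.
So Δx_G = L_GG · (+120), where L_GG = adj(I−A)_GG / det(I−A) = 0.90 / 0.7200.
Δx_G = 0.90 × (+120) / 0.7200 = 108.00 / 0.7200 = 150.00.

Δx_G = 150.00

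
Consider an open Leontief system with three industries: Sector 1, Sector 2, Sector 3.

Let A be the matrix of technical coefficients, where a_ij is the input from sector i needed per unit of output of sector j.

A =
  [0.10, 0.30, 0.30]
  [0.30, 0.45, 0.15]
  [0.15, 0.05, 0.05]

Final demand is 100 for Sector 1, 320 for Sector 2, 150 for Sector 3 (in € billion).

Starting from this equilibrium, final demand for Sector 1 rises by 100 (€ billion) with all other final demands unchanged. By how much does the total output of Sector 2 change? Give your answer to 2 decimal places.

Δx_2 = 89.91

I − A =
  [   0.90    -0.30    -0.30]
  [  -0.30     0.55    -0.15]
  [  -0.15    -0.05     0.95]
Cofactors of I−A, C_ij = (−1)^(i+j)·(minor ij) (rows/columns in the sector order above):
  C_11 = (0.55)(0.95) − (-0.15)(-0.05) = 0.5150
  C_12 = −[(-0.30)(0.95) − (-0.15)(-0.15)] = 0.3075
  C_13 = (-0.30)(-0.05) − (0.55)(-0.15) = 0.0975
  C_21 = −[(-0.30)(0.95) − (-0.30)(-0.05)] = 0.3000
  C_22 = (0.90)(0.95) − (-0.30)(-0.15) = 0.8100
  C_23 = −[(0.90)(-0.05) − (-0.30)(-0.15)] = 0.0900
  C_31 = (-0.30)(-0.15) − (-0.30)(0.55) = 0.2100
  C_32 = −[(0.90)(-0.15) − (-0.30)(-0.30)] = 0.2250
  C_33 = (0.90)(0.55) − (-0.30)(-0.30) = 0.4050
det(I−A) = Σ_j (I−A)_1j·C_1j = (0.90)(0.5150) + (-0.30)(0.3075) + (-0.30)(0.0975) = 0.3420
adj(I−A) = Cᵀ =
  [ 0.5150   0.3000   0.2100]
  [ 0.3075   0.8100   0.2250]
  [ 0.0975   0.0900   0.4050]
(I − A)⁻¹ = adj(I−A) / det(I−A) ≈
  [   1.5058     0.8772     0.6140]
  [   0.8991     2.3684     0.6579]
  [   0.2851     0.2632     1.1842]
Δx = (I − A)⁻¹ Δd with Δd having +100 in the Sector 1 component and 0 elsewhere.
So Δx_2 = L_21 · (+100), where L_21 = adj(I−A)_21 / det(I−A) = 0.3075 / 0.3420.
Δx_2 = 0.3075 × (+100) / 0.3420 = 30.75 / 0.3420 ≈ 89.91.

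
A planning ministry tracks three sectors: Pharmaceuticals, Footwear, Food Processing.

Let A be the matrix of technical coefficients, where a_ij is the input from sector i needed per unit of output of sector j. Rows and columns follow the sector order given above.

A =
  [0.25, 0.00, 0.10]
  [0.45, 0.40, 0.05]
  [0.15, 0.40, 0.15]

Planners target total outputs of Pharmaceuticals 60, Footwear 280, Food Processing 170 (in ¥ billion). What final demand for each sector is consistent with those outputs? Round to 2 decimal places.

I − A =
  [   0.75     0.00    -0.10]
  [  -0.45     0.60    -0.05]
  [  -0.15    -0.40     0.85]
d = (I − A) x:
  d_1 = (+0.75)·60 + (+0.00)·280 + (-0.10)·170 = 28.00
  d_2 = (-0.45)·60 + (+0.60)·280 + (-0.05)·170 = 132.50
  d_3 = (-0.15)·60 + (-0.40)·280 + (+0.85)·170 = 23.50

d_1 = 28.00, d_2 = 132.50, d_3 = 23.50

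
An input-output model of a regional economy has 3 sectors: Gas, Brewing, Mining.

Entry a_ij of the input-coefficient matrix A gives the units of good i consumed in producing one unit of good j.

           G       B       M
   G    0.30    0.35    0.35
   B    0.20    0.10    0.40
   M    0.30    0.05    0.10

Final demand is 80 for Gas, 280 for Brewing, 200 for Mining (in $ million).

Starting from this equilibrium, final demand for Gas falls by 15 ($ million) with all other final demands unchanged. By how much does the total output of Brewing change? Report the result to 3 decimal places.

I − A =
  [   0.70    -0.35    -0.35]
  [  -0.20     0.90    -0.40]
  [  -0.30    -0.05     0.90]
Cofactors of I−A, C_ij = (−1)^(i+j)·(minor ij) (rows/columns in the sector order above):
  C_11 = (0.90)(0.90) − (-0.40)(-0.05) = 0.7900
  C_12 = −[(-0.20)(0.90) − (-0.40)(-0.30)] = 0.3000
  C_13 = (-0.20)(-0.05) − (0.90)(-0.30) = 0.2800
  C_21 = −[(-0.35)(0.90) − (-0.35)(-0.05)] = 0.3325
  C_22 = (0.70)(0.90) − (-0.35)(-0.30) = 0.5250
  C_23 = −[(0.70)(-0.05) − (-0.35)(-0.30)] = 0.1400
  C_31 = (-0.35)(-0.40) − (-0.35)(0.90) = 0.4550
  C_32 = −[(0.70)(-0.40) − (-0.35)(-0.20)] = 0.3500
  C_33 = (0.70)(0.90) − (-0.35)(-0.20) = 0.5600
det(I−A) = Σ_j (I−A)_1j·C_1j = (0.70)(0.7900) + (-0.35)(0.3000) + (-0.35)(0.2800) = 0.3500
adj(I−A) = Cᵀ =
  [ 0.7900   0.3325   0.4550]
  [ 0.3000   0.5250   0.3500]
  [ 0.2800   0.1400   0.5600]
(I − A)⁻¹ = adj(I−A) / det(I−A) ≈
  [   2.2571     0.9500     1.3000]
  [   0.8571     1.5000     1.0000]
  [   0.8000     0.4000     1.6000]
Δx = (I − A)⁻¹ Δd with Δd having -15 in the Gas component and 0 elsewhere.
So Δx_B = L_BG · (-15), where L_BG = adj(I−A)_BG / det(I−A) = 0.3000 / 0.3500.
Δx_B = 0.3000 × (-15) / 0.3500 = -4.50 / 0.3500 ≈ -12.857.

Δx_B = -12.857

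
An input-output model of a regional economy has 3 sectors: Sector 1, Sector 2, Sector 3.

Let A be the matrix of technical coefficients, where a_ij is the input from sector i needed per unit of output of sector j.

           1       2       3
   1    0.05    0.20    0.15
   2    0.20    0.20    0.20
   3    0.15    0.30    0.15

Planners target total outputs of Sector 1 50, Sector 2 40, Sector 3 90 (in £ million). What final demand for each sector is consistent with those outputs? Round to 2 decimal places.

d_1 = 26.00, d_2 = 4.00, d_3 = 57.00

I − A =
  [   0.95    -0.20    -0.15]
  [  -0.20     0.80    -0.20]
  [  -0.15    -0.30     0.85]
d = (I − A) x:
  d_1 = (+0.95)·50 + (-0.20)·40 + (-0.15)·90 = 26.00
  d_2 = (-0.20)·50 + (+0.80)·40 + (-0.20)·90 = 4.00
  d_3 = (-0.15)·50 + (-0.30)·40 + (+0.85)·90 = 57.00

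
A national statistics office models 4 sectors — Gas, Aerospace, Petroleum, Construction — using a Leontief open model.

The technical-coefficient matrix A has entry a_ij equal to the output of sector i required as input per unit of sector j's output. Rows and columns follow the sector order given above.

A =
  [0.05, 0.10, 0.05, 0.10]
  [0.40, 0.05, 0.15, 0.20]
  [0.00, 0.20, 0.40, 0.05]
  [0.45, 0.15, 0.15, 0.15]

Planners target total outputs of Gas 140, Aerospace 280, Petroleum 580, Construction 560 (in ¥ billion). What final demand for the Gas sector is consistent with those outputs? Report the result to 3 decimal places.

I − A =
  [   0.95    -0.10    -0.05    -0.10]
  [  -0.40     0.95    -0.15    -0.20]
  [   0.00    -0.20     0.60    -0.05]
  [  -0.45    -0.15    -0.15     0.85]
d = (I − A) x:
  d_1 = (+0.95)·140 + (-0.10)·280 + (-0.05)·580 + (-0.10)·560 = 20.000
  d_2 = (-0.40)·140 + (+0.95)·280 + (-0.15)·580 + (-0.20)·560 = 11.000
  d_3 = (+0.00)·140 + (-0.20)·280 + (+0.60)·580 + (-0.05)·560 = 264.000
  d_4 = (-0.45)·140 + (-0.15)·280 + (-0.15)·580 + (+0.85)·560 = 284.000

d_1 = 20.000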